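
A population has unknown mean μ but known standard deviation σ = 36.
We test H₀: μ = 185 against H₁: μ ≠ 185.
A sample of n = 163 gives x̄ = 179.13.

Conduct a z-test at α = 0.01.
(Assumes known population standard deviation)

Answer: z = -2.0818, fail to reject H₀

Derivation:
Standard error: SE = σ/√n = 36/√163 = 2.8197
z-statistic: z = (x̄ - μ₀)/SE = (179.13 - 185)/2.8197 = -2.0818
Critical value: ±2.576
p-value = 0.0374
Decision: fail to reject H₀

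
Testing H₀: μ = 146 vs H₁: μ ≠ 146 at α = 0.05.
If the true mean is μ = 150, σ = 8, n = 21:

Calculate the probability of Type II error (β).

Answer: β ≈ 0.3702

Derivation:
SE = σ/√n = 8/√21 = 1.7457
Critical values: μ₀ ± z_0.025×SE = 146 ± 1.960×1.7457
Acceptance region: (142.5784, 149.4216)
Under H₁ (μ = 150): z_high = (149.4216 - 150)/1.7457 = -0.3313, z_low = (142.5784 - 150)/1.7457 = -4.2514
β = P(not reject | H₁) = Φ(-0.3313) - Φ(-4.2514) ≈ 0.3702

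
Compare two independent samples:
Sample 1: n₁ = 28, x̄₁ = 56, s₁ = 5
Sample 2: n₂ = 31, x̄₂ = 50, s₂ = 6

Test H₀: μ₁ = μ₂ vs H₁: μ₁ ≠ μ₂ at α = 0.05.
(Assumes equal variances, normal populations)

Answer: t = 4.1474, reject H₀

Derivation:
Pooled variance: s²_p = [27×5² + 30×6²]/(57) = 30.7895
s_p = 5.5488
SE = s_p×√(1/n₁ + 1/n₂) = 5.5488×√(1/28 + 1/31) = 1.4467
t = (x̄₁ - x̄₂)/SE = (56 - 50)/1.4467 = 4.1474
df = 57, t-critical = ±2.002
Decision: reject H₀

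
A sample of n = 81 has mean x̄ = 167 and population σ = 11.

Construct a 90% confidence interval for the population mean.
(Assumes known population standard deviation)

Answer: (164.9895, 169.0105)

Derivation:
Confidence level: 90%, α = 0.1
z_0.05 = 1.645
SE = σ/√n = 11/√81 = 1.2222
Margin of error = 1.645 × 1.2222 = 2.0105
CI: x̄ ± margin = 167 ± 2.0105
CI: (164.9895, 169.0105)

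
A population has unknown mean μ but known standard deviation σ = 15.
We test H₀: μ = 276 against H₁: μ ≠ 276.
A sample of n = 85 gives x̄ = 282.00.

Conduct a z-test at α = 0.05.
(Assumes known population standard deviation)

Answer: z = 3.6878, reject H₀

Derivation:
Standard error: SE = σ/√n = 15/√85 = 1.6270
z-statistic: z = (x̄ - μ₀)/SE = (282.00 - 276)/1.6270 = 3.6878
Critical value: ±1.960
p-value = 0.0002
Decision: reject H₀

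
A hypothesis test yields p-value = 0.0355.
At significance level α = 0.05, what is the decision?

Compare p-value to α:
0.0355 < 0.05
Decision: reject H₀

Answer: reject H₀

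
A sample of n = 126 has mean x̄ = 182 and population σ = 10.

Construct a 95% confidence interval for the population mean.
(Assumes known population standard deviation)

Answer: (180.2538, 183.7462)

Derivation:
Confidence level: 95%, α = 0.05
z_0.025 = 1.960
SE = σ/√n = 10/√126 = 0.8909
Margin of error = 1.960 × 0.8909 = 1.7462
CI: x̄ ± margin = 182 ± 1.7462
CI: (180.2538, 183.7462)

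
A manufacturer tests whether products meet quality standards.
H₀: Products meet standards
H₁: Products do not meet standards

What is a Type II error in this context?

A Type I error (probability α) occurs when we reject a true H₀.
A Type II error (probability β) occurs when we fail to reject a false H₀.

Answer: Accepting products as meeting standards when they don't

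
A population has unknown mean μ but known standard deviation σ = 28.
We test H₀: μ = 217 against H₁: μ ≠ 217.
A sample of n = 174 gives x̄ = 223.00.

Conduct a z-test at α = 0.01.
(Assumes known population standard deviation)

Standard error: SE = σ/√n = 28/√174 = 2.1227
z-statistic: z = (x̄ - μ₀)/SE = (223.00 - 217)/2.1227 = 2.8266
Critical value: ±2.576
p-value = 0.0047
Decision: reject H₀

Answer: z = 2.8266, reject H₀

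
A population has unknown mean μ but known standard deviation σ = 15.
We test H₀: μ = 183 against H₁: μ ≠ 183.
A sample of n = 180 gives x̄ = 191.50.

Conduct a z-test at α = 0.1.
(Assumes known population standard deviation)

Standard error: SE = σ/√n = 15/√180 = 1.1180
z-statistic: z = (x̄ - μ₀)/SE = (191.50 - 183)/1.1180 = 7.6029
Critical value: ±1.645
p-value < 0.0001
Decision: reject H₀

Answer: z = 7.6029, reject H₀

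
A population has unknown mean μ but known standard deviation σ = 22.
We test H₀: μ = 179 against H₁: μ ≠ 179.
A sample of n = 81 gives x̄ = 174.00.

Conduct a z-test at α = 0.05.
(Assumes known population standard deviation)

Answer: z = -2.0455, reject H₀

Derivation:
Standard error: SE = σ/√n = 22/√81 = 2.4444
z-statistic: z = (x̄ - μ₀)/SE = (174.00 - 179)/2.4444 = -2.0455
Critical value: ±1.960
p-value = 0.0408
Decision: reject H₀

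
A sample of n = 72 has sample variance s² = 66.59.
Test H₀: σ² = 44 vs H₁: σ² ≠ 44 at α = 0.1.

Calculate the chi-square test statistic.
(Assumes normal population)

df = n - 1 = 71
χ² = (n-1)s²/σ₀² = 71×66.59/44 = 107.4520
Critical values: χ²_{0.95,71} = 52.600, χ²_{0.05,71} = 91.670
Rejection region: χ² < 52.600 or χ² > 91.670
Decision: reject H₀

Answer: χ² = 107.4520, reject H₀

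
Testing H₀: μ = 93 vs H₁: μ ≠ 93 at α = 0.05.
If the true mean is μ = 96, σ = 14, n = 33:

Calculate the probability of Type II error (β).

Answer: β ≈ 0.7663

Derivation:
SE = σ/√n = 14/√33 = 2.4371
Critical values: μ₀ ± z_0.025×SE = 93 ± 1.960×2.4371
Acceptance region: (88.2233, 97.7767)
Under H₁ (μ = 96): z_high = (97.7767 - 96)/2.4371 = 0.7290, z_low = (88.2233 - 96)/2.4371 = -3.1910
β = P(not reject | H₁) = Φ(0.7290) - Φ(-3.1910) ≈ 0.7663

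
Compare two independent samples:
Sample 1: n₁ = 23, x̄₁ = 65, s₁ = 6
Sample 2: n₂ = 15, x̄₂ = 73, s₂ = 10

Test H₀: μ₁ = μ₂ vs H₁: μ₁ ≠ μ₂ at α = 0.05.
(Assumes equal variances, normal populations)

Pooled variance: s²_p = [22×6² + 14×10²]/(36) = 60.8889
s_p = 7.8031
SE = s_p×√(1/n₁ + 1/n₂) = 7.8031×√(1/23 + 1/15) = 2.5897
t = (x̄₁ - x̄₂)/SE = (65 - 73)/2.5897 = -3.0892
df = 36, t-critical = ±2.028
Decision: reject H₀

Answer: t = -3.0892, reject H₀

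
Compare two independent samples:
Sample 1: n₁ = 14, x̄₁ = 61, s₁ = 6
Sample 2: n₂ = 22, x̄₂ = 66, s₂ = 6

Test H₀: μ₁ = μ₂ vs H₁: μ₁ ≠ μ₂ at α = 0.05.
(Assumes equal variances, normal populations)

Pooled variance: s²_p = [13×6² + 21×6²]/(34) = 36.0000
s_p = 6.0000
SE = s_p×√(1/n₁ + 1/n₂) = 6.0000×√(1/14 + 1/22) = 2.0513
t = (x̄₁ - x̄₂)/SE = (61 - 66)/2.0513 = -2.4375
df = 34, t-critical = ±2.032
Decision: reject H₀

Answer: t = -2.4375, reject H₀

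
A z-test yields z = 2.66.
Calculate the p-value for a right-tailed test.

Answer: p-value ≈ 0.0039

Derivation:
For z = 2.66:
p = P(Z > 2.66) = 1 - Φ(2.66) = 0.0039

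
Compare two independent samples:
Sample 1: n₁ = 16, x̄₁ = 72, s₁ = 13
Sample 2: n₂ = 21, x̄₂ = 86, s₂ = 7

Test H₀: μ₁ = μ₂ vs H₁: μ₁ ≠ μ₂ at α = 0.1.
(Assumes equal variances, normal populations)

Answer: t = -4.2099, reject H₀

Derivation:
Pooled variance: s²_p = [15×13² + 20×7²]/(35) = 100.4286
s_p = 10.0214
SE = s_p×√(1/n₁ + 1/n₂) = 10.0214×√(1/16 + 1/21) = 3.3255
t = (x̄₁ - x̄₂)/SE = (72 - 86)/3.3255 = -4.2099
df = 35, t-critical = ±1.690
Decision: reject H₀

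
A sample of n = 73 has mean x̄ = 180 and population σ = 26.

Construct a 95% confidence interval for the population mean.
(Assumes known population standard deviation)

Confidence level: 95%, α = 0.05
z_0.025 = 1.960
SE = σ/√n = 26/√73 = 3.0431
Margin of error = 1.960 × 3.0431 = 5.9645
CI: x̄ ± margin = 180 ± 5.9645
CI: (174.0355, 185.9645)

Answer: (174.0355, 185.9645)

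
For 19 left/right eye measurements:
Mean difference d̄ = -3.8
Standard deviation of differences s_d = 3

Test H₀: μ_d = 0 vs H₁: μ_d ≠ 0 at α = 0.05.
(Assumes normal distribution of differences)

Answer: t = -5.5217, reject H₀

Derivation:
df = n - 1 = 18
SE = s_d/√n = 3/√19 = 0.6882
t = d̄/SE = -3.8/0.6882 = -5.5217
Critical value: t_{0.025,18} = ±2.101
p-value < 0.0001
Decision: reject H₀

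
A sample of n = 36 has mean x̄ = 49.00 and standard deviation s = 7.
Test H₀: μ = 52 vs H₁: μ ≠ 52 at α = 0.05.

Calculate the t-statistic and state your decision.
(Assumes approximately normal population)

Answer: t = -2.5714, reject H₀

Derivation:
df = n - 1 = 35
SE = s/√n = 7/√36 = 1.1667
t = (x̄ - μ₀)/SE = (49.00 - 52)/1.1667 = -2.5714
Critical value: t_{0.025,35} = ±2.030
p-value ≈ 0.0145
Decision: reject H₀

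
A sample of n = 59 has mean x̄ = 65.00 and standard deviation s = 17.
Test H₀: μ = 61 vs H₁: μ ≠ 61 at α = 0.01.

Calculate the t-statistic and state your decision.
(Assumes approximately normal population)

df = n - 1 = 58
SE = s/√n = 17/√59 = 2.2132
t = (x̄ - μ₀)/SE = (65.00 - 61)/2.2132 = 1.8073
Critical value: t_{0.005,58} = ±2.663
p-value ≈ 0.0759
Decision: fail to reject H₀

Answer: t = 1.8073, fail to reject H₀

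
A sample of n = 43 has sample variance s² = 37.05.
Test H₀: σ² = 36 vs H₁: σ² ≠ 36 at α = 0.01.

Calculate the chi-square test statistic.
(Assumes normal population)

Answer: χ² = 43.2250, fail to reject H₀

Derivation:
df = n - 1 = 42
χ² = (n-1)s²/σ₀² = 42×37.05/36 = 43.2250
Critical values: χ²_{0.995,42} = 22.138, χ²_{0.005,42} = 69.336
Rejection region: χ² < 22.138 or χ² > 69.336
Decision: fail to reject H₀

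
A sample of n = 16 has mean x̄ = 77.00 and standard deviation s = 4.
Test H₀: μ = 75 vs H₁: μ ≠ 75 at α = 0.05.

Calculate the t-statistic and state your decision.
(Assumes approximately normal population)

Answer: t = 2.0000, fail to reject H₀

Derivation:
df = n - 1 = 15
SE = s/√n = 4/√16 = 1.0000
t = (x̄ - μ₀)/SE = (77.00 - 75)/1.0000 = 2.0000
Critical value: t_{0.025,15} = ±2.131
p-value ≈ 0.0639
Decision: fail to reject H₀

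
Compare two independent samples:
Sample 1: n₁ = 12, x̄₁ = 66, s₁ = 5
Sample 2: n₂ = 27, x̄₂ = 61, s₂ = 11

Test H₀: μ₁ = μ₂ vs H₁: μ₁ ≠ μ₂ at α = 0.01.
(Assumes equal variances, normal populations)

Answer: t = 1.4988, fail to reject H₀

Derivation:
Pooled variance: s²_p = [11×5² + 26×11²]/(37) = 92.4595
s_p = 9.6156
SE = s_p×√(1/n₁ + 1/n₂) = 9.6156×√(1/12 + 1/27) = 3.3361
t = (x̄₁ - x̄₂)/SE = (66 - 61)/3.3361 = 1.4988
df = 37, t-critical = ±2.715
Decision: fail to reject H₀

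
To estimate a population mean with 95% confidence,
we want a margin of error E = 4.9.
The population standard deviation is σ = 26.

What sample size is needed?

z_0.025 = 1.960
n = (z×σ/E)² = (1.960×26/4.9)²
n = 108.1600
Round up: n = 109

Answer: n = 109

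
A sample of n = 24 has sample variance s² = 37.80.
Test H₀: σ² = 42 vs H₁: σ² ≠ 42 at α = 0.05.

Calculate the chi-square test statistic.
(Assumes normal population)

Answer: χ² = 20.7000, fail to reject H₀

Derivation:
df = n - 1 = 23
χ² = (n-1)s²/σ₀² = 23×37.80/42 = 20.7000
Critical values: χ²_{0.975,23} = 11.689, χ²_{0.025,23} = 38.076
Rejection region: χ² < 11.689 or χ² > 38.076
Decision: fail to reject H₀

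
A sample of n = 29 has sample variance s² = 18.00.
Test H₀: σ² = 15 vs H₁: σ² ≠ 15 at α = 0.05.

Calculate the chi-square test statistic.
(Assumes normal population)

Answer: χ² = 33.6000, fail to reject H₀

Derivation:
df = n - 1 = 28
χ² = (n-1)s²/σ₀² = 28×18.00/15 = 33.6000
Critical values: χ²_{0.975,28} = 15.308, χ²_{0.025,28} = 44.461
Rejection region: χ² < 15.308 or χ² > 44.461
Decision: fail to reject H₀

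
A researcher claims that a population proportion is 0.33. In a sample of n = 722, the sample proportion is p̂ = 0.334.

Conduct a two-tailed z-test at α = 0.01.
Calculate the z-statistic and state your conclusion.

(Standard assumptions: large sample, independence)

H₀: p = 0.33, H₁: p ≠ 0.33
Standard error: SE = √(p₀(1-p₀)/n) = √(0.33×0.67/722) = 0.017500
z-statistic: z = (p̂ - p₀)/SE = (0.334 - 0.33)/0.017500 = 0.2286
Critical value: z_0.005 = ±2.576
p-value = 0.8192
Decision: fail to reject H₀ at α = 0.01

Answer: z = 0.2286, fail to reject H₀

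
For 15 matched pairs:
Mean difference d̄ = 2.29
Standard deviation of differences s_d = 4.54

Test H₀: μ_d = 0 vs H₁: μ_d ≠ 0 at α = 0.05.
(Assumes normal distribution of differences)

df = n - 1 = 14
SE = s_d/√n = 4.54/√15 = 1.1722
t = d̄/SE = 2.29/1.1722 = 1.9536
Critical value: t_{0.025,14} = ±2.145
p-value ≈ 0.0710
Decision: fail to reject H₀

Answer: t = 1.9536, fail to reject H₀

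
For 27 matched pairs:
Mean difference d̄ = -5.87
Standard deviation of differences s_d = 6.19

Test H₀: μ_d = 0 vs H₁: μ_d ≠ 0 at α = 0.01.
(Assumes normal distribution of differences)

Answer: t = -4.9274, reject H₀

Derivation:
df = n - 1 = 26
SE = s_d/√n = 6.19/√27 = 1.1913
t = d̄/SE = -5.87/1.1913 = -4.9274
Critical value: t_{0.005,26} = ±2.779
p-value < 0.0001
Decision: reject H₀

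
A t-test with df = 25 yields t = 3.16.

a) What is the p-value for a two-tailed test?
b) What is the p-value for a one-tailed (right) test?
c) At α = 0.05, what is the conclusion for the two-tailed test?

Answer: a) 0.0041, b) 0.0020, c) reject H₀

Derivation:
Using t-distribution with df = 25:
a) Two-tailed: p = 2×P(T > 3.16) = 0.0041
b) One-tailed: p = P(T > 3.16) = 0.0020
c) 0.0041 < 0.05, reject H₀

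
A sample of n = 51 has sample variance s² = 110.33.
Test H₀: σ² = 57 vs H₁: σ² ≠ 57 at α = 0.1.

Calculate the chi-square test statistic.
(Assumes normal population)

df = n - 1 = 50
χ² = (n-1)s²/σ₀² = 50×110.33/57 = 96.7807
Critical values: χ²_{0.95,50} = 34.764, χ²_{0.05,50} = 67.505
Rejection region: χ² < 34.764 or χ² > 67.505
Decision: reject H₀

Answer: χ² = 96.7807, reject H₀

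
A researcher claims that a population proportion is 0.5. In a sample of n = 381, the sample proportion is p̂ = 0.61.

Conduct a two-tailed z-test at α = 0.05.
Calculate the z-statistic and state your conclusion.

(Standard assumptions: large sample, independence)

H₀: p = 0.5, H₁: p ≠ 0.5
Standard error: SE = √(p₀(1-p₀)/n) = √(0.5×0.5/381) = 0.025616
z-statistic: z = (p̂ - p₀)/SE = (0.61 - 0.5)/0.025616 = 4.2942
Critical value: z_0.025 = ±1.960
p-value < 0.0001
Decision: reject H₀ at α = 0.05

Answer: z = 4.2942, reject H₀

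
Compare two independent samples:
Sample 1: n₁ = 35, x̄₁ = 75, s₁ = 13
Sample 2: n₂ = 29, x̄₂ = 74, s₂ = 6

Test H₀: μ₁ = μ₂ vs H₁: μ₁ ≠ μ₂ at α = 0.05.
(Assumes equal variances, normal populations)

Pooled variance: s²_p = [34×13² + 28×6²]/(62) = 108.9355
s_p = 10.4372
SE = s_p×√(1/n₁ + 1/n₂) = 10.4372×√(1/35 + 1/29) = 2.6208
t = (x̄₁ - x̄₂)/SE = (75 - 74)/2.6208 = 0.3816
df = 62, t-critical = ±1.999
Decision: fail to reject H₀

Answer: t = 0.3816, fail to reject H₀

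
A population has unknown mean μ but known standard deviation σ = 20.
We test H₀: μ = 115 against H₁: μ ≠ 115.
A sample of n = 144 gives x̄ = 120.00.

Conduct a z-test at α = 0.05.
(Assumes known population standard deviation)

Standard error: SE = σ/√n = 20/√144 = 1.6667
z-statistic: z = (x̄ - μ₀)/SE = (120.00 - 115)/1.6667 = 2.9999
Critical value: ±1.960
p-value = 0.0027
Decision: reject H₀

Answer: z = 2.9999, reject H₀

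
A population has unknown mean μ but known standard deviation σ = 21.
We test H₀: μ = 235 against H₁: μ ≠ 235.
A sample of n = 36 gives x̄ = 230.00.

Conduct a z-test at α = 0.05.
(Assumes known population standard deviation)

Answer: z = -1.4286, fail to reject H₀

Derivation:
Standard error: SE = σ/√n = 21/√36 = 3.5000
z-statistic: z = (x̄ - μ₀)/SE = (230.00 - 235)/3.5000 = -1.4286
Critical value: ±1.960
p-value = 0.1531
Decision: fail to reject H₀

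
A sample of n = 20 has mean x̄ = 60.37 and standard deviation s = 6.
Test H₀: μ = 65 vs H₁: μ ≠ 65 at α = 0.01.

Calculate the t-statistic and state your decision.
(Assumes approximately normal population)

Answer: t = -3.4511, reject H₀

Derivation:
df = n - 1 = 19
SE = s/√n = 6/√20 = 1.3416
t = (x̄ - μ₀)/SE = (60.37 - 65)/1.3416 = -3.4511
Critical value: t_{0.005,19} = ±2.861
p-value ≈ 0.0027
Decision: reject H₀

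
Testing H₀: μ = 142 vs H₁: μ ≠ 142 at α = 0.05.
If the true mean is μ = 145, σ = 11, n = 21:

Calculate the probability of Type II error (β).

Answer: β ≈ 0.7605

Derivation:
SE = σ/√n = 11/√21 = 2.4004
Critical values: μ₀ ± z_0.025×SE = 142 ± 1.960×2.4004
Acceptance region: (137.2952, 146.7048)
Under H₁ (μ = 145): z_high = (146.7048 - 145)/2.4004 = 0.7102, z_low = (137.2952 - 145)/2.4004 = -3.2098
β = P(not reject | H₁) = Φ(0.7102) - Φ(-3.2098) ≈ 0.7605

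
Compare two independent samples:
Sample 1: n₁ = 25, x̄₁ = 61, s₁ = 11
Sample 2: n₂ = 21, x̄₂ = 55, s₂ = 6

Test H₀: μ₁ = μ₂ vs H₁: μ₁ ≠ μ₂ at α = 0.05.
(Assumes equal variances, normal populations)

Pooled variance: s²_p = [24×11² + 20×6²]/(44) = 82.3636
s_p = 9.0754
SE = s_p×√(1/n₁ + 1/n₂) = 9.0754×√(1/25 + 1/21) = 2.6864
t = (x̄₁ - x̄₂)/SE = (61 - 55)/2.6864 = 2.2335
df = 44, t-critical = ±2.015
Decision: reject H₀

Answer: t = 2.2335, reject H₀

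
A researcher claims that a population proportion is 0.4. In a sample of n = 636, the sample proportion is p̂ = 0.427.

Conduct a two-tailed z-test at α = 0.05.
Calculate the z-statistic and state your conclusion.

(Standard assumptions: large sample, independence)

H₀: p = 0.4, H₁: p ≠ 0.4
Standard error: SE = √(p₀(1-p₀)/n) = √(0.4×0.6/636) = 0.019426
z-statistic: z = (p̂ - p₀)/SE = (0.427 - 0.4)/0.019426 = 1.3899
Critical value: z_0.025 = ±1.960
p-value = 0.1646
Decision: fail to reject H₀ at α = 0.05

Answer: z = 1.3899, fail to reject H₀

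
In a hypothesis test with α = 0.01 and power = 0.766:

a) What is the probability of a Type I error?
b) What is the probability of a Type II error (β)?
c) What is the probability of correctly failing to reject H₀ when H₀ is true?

a) Type I error probability = α = 0.01
b) Power = P(reject H₀ | H₁ true) = 1 - β = 0.766, so Type II error probability = β = 1 - Power = 0.234
c) P(fail to reject H₀ | H₀ true) = 1 - α = 0.99

Answer: a) 0.01, b) 0.234, c) 0.99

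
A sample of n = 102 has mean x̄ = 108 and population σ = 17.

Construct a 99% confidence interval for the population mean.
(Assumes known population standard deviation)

Answer: (103.6638, 112.3362)

Derivation:
Confidence level: 99%, α = 0.01
z_0.005 = 2.576
SE = σ/√n = 17/√102 = 1.6833
Margin of error = 2.576 × 1.6833 = 4.3362
CI: x̄ ± margin = 108 ± 4.3362
CI: (103.6638, 112.3362)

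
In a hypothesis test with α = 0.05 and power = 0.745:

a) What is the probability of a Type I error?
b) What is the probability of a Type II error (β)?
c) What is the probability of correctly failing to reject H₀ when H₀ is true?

Answer: a) 0.05, b) 0.255, c) 0.95

Derivation:
a) Type I error probability = α = 0.05
b) Power = P(reject H₀ | H₁ true) = 1 - β = 0.745, so Type II error probability = β = 1 - Power = 0.255
c) P(fail to reject H₀ | H₀ true) = 1 - α = 0.95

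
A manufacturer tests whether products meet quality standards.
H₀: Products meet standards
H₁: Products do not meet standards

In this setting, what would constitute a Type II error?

Answer: Accepting products as meeting standards when they don't

Derivation:
A Type I error (probability α) occurs when we reject a true H₀.
A Type II error (probability β) occurs when we fail to reject a false H₀.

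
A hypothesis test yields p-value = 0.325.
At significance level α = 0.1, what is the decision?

Compare p-value to α:
0.325 ≥ 0.1
Decision: fail to reject H₀

Answer: fail to reject H₀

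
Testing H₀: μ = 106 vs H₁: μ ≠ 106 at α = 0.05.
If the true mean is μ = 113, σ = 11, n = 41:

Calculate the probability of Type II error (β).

SE = σ/√n = 11/√41 = 1.7179
Critical values: μ₀ ± z_0.025×SE = 106 ± 1.960×1.7179
Acceptance region: (102.6329, 109.3671)
Under H₁ (μ = 113): z_high = (109.3671 - 113)/1.7179 = -2.1147, z_low = (102.6329 - 113)/1.7179 = -6.0348
β = P(not reject | H₁) = Φ(-2.1147) - Φ(-6.0348) ≈ 0.0172

Answer: β ≈ 0.0172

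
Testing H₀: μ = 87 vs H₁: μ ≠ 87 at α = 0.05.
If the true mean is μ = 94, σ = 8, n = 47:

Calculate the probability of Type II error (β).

SE = σ/√n = 8/√47 = 1.1669
Critical values: μ₀ ± z_0.025×SE = 87 ± 1.960×1.1669
Acceptance region: (84.7129, 89.2871)
Under H₁ (μ = 94): z_high = (89.2871 - 94)/1.1669 = -4.0388, z_low = (84.7129 - 94)/1.1669 = -7.9588
β = P(not reject | H₁) = Φ(-4.0388) - Φ(-7.9588) ≈ 0.0000

Answer: β ≈ 0.0000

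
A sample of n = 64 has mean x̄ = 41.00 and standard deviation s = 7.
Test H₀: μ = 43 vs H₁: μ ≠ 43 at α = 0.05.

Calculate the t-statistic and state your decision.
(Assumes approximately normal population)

df = n - 1 = 63
SE = s/√n = 7/√64 = 0.8750
t = (x̄ - μ₀)/SE = (41.00 - 43)/0.8750 = -2.2857
Critical value: t_{0.025,63} = ±1.998
p-value ≈ 0.0256
Decision: reject H₀

Answer: t = -2.2857, reject H₀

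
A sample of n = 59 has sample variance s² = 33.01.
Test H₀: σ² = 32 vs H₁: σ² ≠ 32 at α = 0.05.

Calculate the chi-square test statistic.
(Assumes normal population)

Answer: χ² = 59.8306, fail to reject H₀

Derivation:
df = n - 1 = 58
χ² = (n-1)s²/σ₀² = 58×33.01/32 = 59.8306
Critical values: χ²_{0.975,58} = 38.844, χ²_{0.025,58} = 80.936
Rejection region: χ² < 38.844 or χ² > 80.936
Decision: fail to reject H₀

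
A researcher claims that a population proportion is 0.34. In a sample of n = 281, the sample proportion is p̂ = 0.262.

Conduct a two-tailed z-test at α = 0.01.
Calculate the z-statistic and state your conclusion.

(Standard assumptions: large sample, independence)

H₀: p = 0.34, H₁: p ≠ 0.34
Standard error: SE = √(p₀(1-p₀)/n) = √(0.34×0.66/281) = 0.028259
z-statistic: z = (p̂ - p₀)/SE = (0.262 - 0.34)/0.028259 = -2.7602
Critical value: z_0.005 = ±2.576
p-value = 0.0058
Decision: reject H₀ at α = 0.01

Answer: z = -2.7602, reject H₀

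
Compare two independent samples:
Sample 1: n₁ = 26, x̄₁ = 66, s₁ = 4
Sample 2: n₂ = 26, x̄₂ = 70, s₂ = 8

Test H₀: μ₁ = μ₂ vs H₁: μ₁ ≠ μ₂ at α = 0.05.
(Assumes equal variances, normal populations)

Pooled variance: s²_p = [25×4² + 25×8²]/(50) = 40.0000
s_p = 6.3246
SE = s_p×√(1/n₁ + 1/n₂) = 6.3246×√(1/26 + 1/26) = 1.7541
t = (x̄₁ - x̄₂)/SE = (66 - 70)/1.7541 = -2.2804
df = 50, t-critical = ±2.009
Decision: reject H₀

Answer: t = -2.2804, reject H₀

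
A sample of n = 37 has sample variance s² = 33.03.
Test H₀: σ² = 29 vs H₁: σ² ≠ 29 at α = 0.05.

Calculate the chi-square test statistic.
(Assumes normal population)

df = n - 1 = 36
χ² = (n-1)s²/σ₀² = 36×33.03/29 = 41.0028
Critical values: χ²_{0.975,36} = 21.336, χ²_{0.025,36} = 54.437
Rejection region: χ² < 21.336 or χ² > 54.437
Decision: fail to reject H₀

Answer: χ² = 41.0028, fail to reject H₀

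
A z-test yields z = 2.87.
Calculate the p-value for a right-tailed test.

Answer: p-value ≈ 0.0021

Derivation:
For z = 2.87:
p = P(Z > 2.87) = 1 - Φ(2.87) = 0.0021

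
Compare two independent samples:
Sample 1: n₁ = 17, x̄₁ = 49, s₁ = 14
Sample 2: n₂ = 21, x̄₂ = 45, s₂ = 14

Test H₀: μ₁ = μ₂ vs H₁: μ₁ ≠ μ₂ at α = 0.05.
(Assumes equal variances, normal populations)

Pooled variance: s²_p = [16×14² + 20×14²]/(36) = 196.0000
s_p = 14.0000
SE = s_p×√(1/n₁ + 1/n₂) = 14.0000×√(1/17 + 1/21) = 4.5676
t = (x̄₁ - x̄₂)/SE = (49 - 45)/4.5676 = 0.8757
df = 36, t-critical = ±2.028
Decision: fail to reject H₀

Answer: t = 0.8757, fail to reject H₀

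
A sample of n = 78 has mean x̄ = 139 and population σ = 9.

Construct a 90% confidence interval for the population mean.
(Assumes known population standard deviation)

Confidence level: 90%, α = 0.1
z_0.05 = 1.645
SE = σ/√n = 9/√78 = 1.0190
Margin of error = 1.645 × 1.0190 = 1.6763
CI: x̄ ± margin = 139 ± 1.6763
CI: (137.3237, 140.6763)

Answer: (137.3237, 140.6763)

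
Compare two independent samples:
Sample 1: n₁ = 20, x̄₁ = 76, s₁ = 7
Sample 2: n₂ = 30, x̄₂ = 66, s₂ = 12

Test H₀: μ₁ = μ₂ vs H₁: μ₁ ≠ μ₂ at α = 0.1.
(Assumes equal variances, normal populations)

Answer: t = 3.3584, reject H₀

Derivation:
Pooled variance: s²_p = [19×7² + 29×12²]/(48) = 106.3958
s_p = 10.3148
SE = s_p×√(1/n₁ + 1/n₂) = 10.3148×√(1/20 + 1/30) = 2.9776
t = (x̄₁ - x̄₂)/SE = (76 - 66)/2.9776 = 3.3584
df = 48, t-critical = ±1.677
Decision: reject H₀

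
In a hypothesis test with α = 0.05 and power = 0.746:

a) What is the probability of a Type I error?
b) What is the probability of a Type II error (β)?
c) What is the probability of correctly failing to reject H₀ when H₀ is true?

a) Type I error probability = α = 0.05
b) Power = P(reject H₀ | H₁ true) = 1 - β = 0.746, so Type II error probability = β = 1 - Power = 0.254
c) P(fail to reject H₀ | H₀ true) = 1 - α = 0.95

Answer: a) 0.05, b) 0.254, c) 0.95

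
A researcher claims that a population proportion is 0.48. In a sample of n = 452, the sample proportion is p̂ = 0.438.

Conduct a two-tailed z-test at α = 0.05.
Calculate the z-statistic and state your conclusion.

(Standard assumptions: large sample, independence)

Answer: z = -1.7873, fail to reject H₀

Derivation:
H₀: p = 0.48, H₁: p ≠ 0.48
Standard error: SE = √(p₀(1-p₀)/n) = √(0.48×0.52/452) = 0.023499
z-statistic: z = (p̂ - p₀)/SE = (0.438 - 0.48)/0.023499 = -1.7873
Critical value: z_0.025 = ±1.960
p-value = 0.0739
Decision: fail to reject H₀ at α = 0.05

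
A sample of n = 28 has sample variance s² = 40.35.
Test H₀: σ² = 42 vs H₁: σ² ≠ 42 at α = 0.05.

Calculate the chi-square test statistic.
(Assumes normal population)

df = n - 1 = 27
χ² = (n-1)s²/σ₀² = 27×40.35/42 = 25.9393
Critical values: χ²_{0.975,27} = 14.573, χ²_{0.025,27} = 43.195
Rejection region: χ² < 14.573 or χ² > 43.195
Decision: fail to reject H₀

Answer: χ² = 25.9393, fail to reject H₀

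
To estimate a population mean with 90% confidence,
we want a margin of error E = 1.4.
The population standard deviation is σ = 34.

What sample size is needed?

Answer: n = 1597

Derivation:
z_0.05 = 1.645
n = (z×σ/E)² = (1.645×34/1.4)²
n = 1596.0025
Round up: n = 1597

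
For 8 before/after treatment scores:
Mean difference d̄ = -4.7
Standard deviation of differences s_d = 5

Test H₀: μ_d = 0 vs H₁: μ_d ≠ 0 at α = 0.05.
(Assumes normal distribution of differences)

Answer: t = -2.6587, reject H₀

Derivation:
df = n - 1 = 7
SE = s_d/√n = 5/√8 = 1.7678
t = d̄/SE = -4.7/1.7678 = -2.6587
Critical value: t_{0.025,7} = ±2.365
p-value ≈ 0.0325
Decision: reject H₀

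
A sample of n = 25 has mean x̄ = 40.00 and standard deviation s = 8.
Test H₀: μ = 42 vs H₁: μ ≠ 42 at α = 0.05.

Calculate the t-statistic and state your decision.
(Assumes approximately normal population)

Answer: t = -1.2500, fail to reject H₀

Derivation:
df = n - 1 = 24
SE = s/√n = 8/√25 = 1.6000
t = (x̄ - μ₀)/SE = (40.00 - 42)/1.6000 = -1.2500
Critical value: t_{0.025,24} = ±2.064
p-value ≈ 0.2234
Decision: fail to reject H₀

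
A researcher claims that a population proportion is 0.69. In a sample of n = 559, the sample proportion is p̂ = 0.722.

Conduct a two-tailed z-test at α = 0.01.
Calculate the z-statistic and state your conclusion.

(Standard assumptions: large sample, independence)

H₀: p = 0.69, H₁: p ≠ 0.69
Standard error: SE = √(p₀(1-p₀)/n) = √(0.69×0.31/559) = 0.019561
z-statistic: z = (p̂ - p₀)/SE = (0.722 - 0.69)/0.019561 = 1.6359
Critical value: z_0.005 = ±2.576
p-value = 0.1019
Decision: fail to reject H₀ at α = 0.01

Answer: z = 1.6359, fail to reject H₀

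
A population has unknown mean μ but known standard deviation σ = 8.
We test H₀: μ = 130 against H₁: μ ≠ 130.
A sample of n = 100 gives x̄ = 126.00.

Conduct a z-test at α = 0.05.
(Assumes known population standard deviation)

Answer: z = -5.0000, reject H₀

Derivation:
Standard error: SE = σ/√n = 8/√100 = 0.8000
z-statistic: z = (x̄ - μ₀)/SE = (126.00 - 130)/0.8000 = -5.0000
Critical value: ±1.960
p-value < 0.0001
Decision: reject H₀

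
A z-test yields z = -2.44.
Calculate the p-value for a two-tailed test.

Answer: p-value ≈ 0.0147

Derivation:
For z = -2.44:
p = 2×P(Z > |-2.44|) = 2×(1 - Φ(2.44)) = 0.0147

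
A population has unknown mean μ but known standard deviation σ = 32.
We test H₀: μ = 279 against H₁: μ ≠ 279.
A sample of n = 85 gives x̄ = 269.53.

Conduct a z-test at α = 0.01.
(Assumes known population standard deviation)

Answer: z = -2.7284, reject H₀

Derivation:
Standard error: SE = σ/√n = 32/√85 = 3.4709
z-statistic: z = (x̄ - μ₀)/SE = (269.53 - 279)/3.4709 = -2.7284
Critical value: ±2.576
p-value = 0.0064
Decision: reject H₀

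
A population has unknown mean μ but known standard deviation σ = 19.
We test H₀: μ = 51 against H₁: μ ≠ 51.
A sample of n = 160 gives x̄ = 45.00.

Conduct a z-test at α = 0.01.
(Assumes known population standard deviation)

Answer: z = -3.9944, reject H₀

Derivation:
Standard error: SE = σ/√n = 19/√160 = 1.5021
z-statistic: z = (x̄ - μ₀)/SE = (45.00 - 51)/1.5021 = -3.9944
Critical value: ±2.576
p-value = 0.0001
Decision: reject H₀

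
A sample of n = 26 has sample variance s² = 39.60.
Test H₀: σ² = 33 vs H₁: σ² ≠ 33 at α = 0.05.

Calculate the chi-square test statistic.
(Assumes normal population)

df = n - 1 = 25
χ² = (n-1)s²/σ₀² = 25×39.60/33 = 30.0000
Critical values: χ²_{0.975,25} = 13.120, χ²_{0.025,25} = 40.646
Rejection region: χ² < 13.120 or χ² > 40.646
Decision: fail to reject H₀

Answer: χ² = 30.0000, fail to reject H₀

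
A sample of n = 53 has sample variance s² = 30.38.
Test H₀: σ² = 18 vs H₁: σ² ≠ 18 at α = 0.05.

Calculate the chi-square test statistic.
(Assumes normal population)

Answer: χ² = 87.7644, reject H₀

Derivation:
df = n - 1 = 52
χ² = (n-1)s²/σ₀² = 52×30.38/18 = 87.7644
Critical values: χ²_{0.975,52} = 33.968, χ²_{0.025,52} = 73.810
Rejection region: χ² < 33.968 or χ² > 73.810
Decision: reject H₀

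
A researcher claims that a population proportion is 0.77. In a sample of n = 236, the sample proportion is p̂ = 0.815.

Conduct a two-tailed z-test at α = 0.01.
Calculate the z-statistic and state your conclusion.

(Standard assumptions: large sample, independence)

Answer: z = 1.6427, fail to reject H₀

Derivation:
H₀: p = 0.77, H₁: p ≠ 0.77
Standard error: SE = √(p₀(1-p₀)/n) = √(0.77×0.23/236) = 0.027394
z-statistic: z = (p̂ - p₀)/SE = (0.815 - 0.77)/0.027394 = 1.6427
Critical value: z_0.005 = ±2.576
p-value = 0.1004
Decision: fail to reject H₀ at α = 0.01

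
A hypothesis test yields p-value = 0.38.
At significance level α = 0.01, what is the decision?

Answer: fail to reject H₀

Derivation:
Compare p-value to α:
0.38 ≥ 0.01
Decision: fail to reject H₀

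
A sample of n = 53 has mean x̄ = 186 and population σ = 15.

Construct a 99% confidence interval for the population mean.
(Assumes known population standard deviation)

Answer: (180.6924, 191.3076)

Derivation:
Confidence level: 99%, α = 0.01
z_0.005 = 2.576
SE = σ/√n = 15/√53 = 2.0604
Margin of error = 2.576 × 2.0604 = 5.3076
CI: x̄ ± margin = 186 ± 5.3076
CI: (180.6924, 191.3076)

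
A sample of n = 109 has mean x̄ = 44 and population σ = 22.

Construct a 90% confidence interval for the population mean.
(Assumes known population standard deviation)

Confidence level: 90%, α = 0.1
z_0.05 = 1.645
SE = σ/√n = 22/√109 = 2.1072
Margin of error = 1.645 × 2.1072 = 3.4663
CI: x̄ ± margin = 44 ± 3.4663
CI: (40.5337, 47.4663)

Answer: (40.5337, 47.4663)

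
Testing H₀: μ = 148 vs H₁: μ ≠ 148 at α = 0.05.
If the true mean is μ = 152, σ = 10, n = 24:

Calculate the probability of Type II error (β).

Answer: β ≈ 0.5001

Derivation:
SE = σ/√n = 10/√24 = 2.0412
Critical values: μ₀ ± z_0.025×SE = 148 ± 1.960×2.0412
Acceptance region: (143.9992, 152.0008)
Under H₁ (μ = 152): z_high = (152.0008 - 152)/2.0412 = 0.0004, z_low = (143.9992 - 152)/2.0412 = -3.9197
β = P(not reject | H₁) = Φ(0.0004) - Φ(-3.9197) ≈ 0.5001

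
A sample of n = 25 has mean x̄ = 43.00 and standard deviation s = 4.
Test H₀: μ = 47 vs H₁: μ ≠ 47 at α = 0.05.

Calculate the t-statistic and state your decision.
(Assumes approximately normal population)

df = n - 1 = 24
SE = s/√n = 4/√25 = 0.8000
t = (x̄ - μ₀)/SE = (43.00 - 47)/0.8000 = -5.0000
Critical value: t_{0.025,24} = ±2.064
p-value < 0.0001
Decision: reject H₀

Answer: t = -5.0000, reject H₀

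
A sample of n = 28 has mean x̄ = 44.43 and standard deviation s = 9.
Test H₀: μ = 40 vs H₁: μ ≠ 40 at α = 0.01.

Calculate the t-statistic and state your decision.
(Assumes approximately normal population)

df = n - 1 = 27
SE = s/√n = 9/√28 = 1.7008
t = (x̄ - μ₀)/SE = (44.43 - 40)/1.7008 = 2.6047
Critical value: t_{0.005,27} = ±2.771
p-value ≈ 0.0148
Decision: fail to reject H₀

Answer: t = 2.6047, fail to reject H₀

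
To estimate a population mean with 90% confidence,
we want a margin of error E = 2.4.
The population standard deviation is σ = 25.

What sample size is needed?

Answer: n = 294

Derivation:
z_0.05 = 1.645
n = (z×σ/E)² = (1.645×25/2.4)²
n = 293.6225
Round up: n = 294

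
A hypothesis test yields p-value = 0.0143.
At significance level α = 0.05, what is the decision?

Answer: reject H₀

Derivation:
Compare p-value to α:
0.0143 < 0.05
Decision: reject H₀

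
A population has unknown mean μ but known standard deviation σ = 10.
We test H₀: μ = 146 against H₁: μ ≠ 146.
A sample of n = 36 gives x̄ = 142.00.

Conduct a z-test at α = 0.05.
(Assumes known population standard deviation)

Answer: z = -2.4000, reject H₀

Derivation:
Standard error: SE = σ/√n = 10/√36 = 1.6667
z-statistic: z = (x̄ - μ₀)/SE = (142.00 - 146)/1.6667 = -2.4000
Critical value: ±1.960
p-value = 0.0164
Decision: reject H₀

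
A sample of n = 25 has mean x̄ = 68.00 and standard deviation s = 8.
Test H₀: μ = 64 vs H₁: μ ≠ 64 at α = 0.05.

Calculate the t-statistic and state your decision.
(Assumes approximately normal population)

df = n - 1 = 24
SE = s/√n = 8/√25 = 1.6000
t = (x̄ - μ₀)/SE = (68.00 - 64)/1.6000 = 2.5000
Critical value: t_{0.025,24} = ±2.064
p-value ≈ 0.0197
Decision: reject H₀

Answer: t = 2.5000, reject H₀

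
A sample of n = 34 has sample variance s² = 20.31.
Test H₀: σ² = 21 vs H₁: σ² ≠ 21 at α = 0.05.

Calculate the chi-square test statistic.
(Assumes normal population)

Answer: χ² = 31.9157, fail to reject H₀

Derivation:
df = n - 1 = 33
χ² = (n-1)s²/σ₀² = 33×20.31/21 = 31.9157
Critical values: χ²_{0.975,33} = 19.047, χ²_{0.025,33} = 50.725
Rejection region: χ² < 19.047 or χ² > 50.725
Decision: fail to reject H₀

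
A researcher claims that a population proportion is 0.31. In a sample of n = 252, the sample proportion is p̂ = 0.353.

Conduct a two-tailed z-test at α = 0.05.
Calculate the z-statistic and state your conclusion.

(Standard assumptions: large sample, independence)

Answer: z = 1.4759, fail to reject H₀

Derivation:
H₀: p = 0.31, H₁: p ≠ 0.31
Standard error: SE = √(p₀(1-p₀)/n) = √(0.31×0.69/252) = 0.029134
z-statistic: z = (p̂ - p₀)/SE = (0.353 - 0.31)/0.029134 = 1.4759
Critical value: z_0.025 = ±1.960
p-value = 0.1400
Decision: fail to reject H₀ at α = 0.05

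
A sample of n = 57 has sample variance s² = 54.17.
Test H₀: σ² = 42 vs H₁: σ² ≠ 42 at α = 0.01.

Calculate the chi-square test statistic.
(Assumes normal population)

df = n - 1 = 56
χ² = (n-1)s²/σ₀² = 56×54.17/42 = 72.2267
Critical values: χ²_{0.995,56} = 32.490, χ²_{0.005,56} = 86.994
Rejection region: χ² < 32.490 or χ² > 86.994
Decision: fail to reject H₀

Answer: χ² = 72.2267, fail to reject H₀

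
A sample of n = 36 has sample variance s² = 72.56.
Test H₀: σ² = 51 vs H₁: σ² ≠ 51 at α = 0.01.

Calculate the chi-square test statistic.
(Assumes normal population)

Answer: χ² = 49.7961, fail to reject H₀

Derivation:
df = n - 1 = 35
χ² = (n-1)s²/σ₀² = 35×72.56/51 = 49.7961
Critical values: χ²_{0.995,35} = 17.192, χ²_{0.005,35} = 60.275
Rejection region: χ² < 17.192 or χ² > 60.275
Decision: fail to reject H₀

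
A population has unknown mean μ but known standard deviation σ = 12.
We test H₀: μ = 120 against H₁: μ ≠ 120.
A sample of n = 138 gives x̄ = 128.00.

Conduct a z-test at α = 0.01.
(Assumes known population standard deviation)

Standard error: SE = σ/√n = 12/√138 = 1.0215
z-statistic: z = (x̄ - μ₀)/SE = (128.00 - 120)/1.0215 = 7.8316
Critical value: ±2.576
p-value < 0.0001
Decision: reject H₀

Answer: z = 7.8316, reject H₀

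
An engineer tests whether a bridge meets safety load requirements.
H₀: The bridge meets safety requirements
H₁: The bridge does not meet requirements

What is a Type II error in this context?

Type I error: rejecting H₀ when it is actually true (false positive).
Type II error: failing to reject H₀ when H₁ is actually true (false negative).

Answer: Declaring an unsafe bridge to be safe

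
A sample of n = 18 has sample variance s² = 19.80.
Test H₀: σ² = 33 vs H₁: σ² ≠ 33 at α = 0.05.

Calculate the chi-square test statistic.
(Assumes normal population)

Answer: χ² = 10.2000, fail to reject H₀

Derivation:
df = n - 1 = 17
χ² = (n-1)s²/σ₀² = 17×19.80/33 = 10.2000
Critical values: χ²_{0.975,17} = 7.564, χ²_{0.025,17} = 30.191
Rejection region: χ² < 7.564 or χ² > 30.191
Decision: fail to reject H₀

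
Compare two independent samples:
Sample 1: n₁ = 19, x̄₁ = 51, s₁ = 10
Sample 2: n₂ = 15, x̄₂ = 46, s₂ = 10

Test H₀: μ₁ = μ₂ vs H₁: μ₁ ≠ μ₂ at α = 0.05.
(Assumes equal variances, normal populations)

Answer: t = 1.4476, fail to reject H₀

Derivation:
Pooled variance: s²_p = [18×10² + 14×10²]/(32) = 100.0000
s_p = 10.0000
SE = s_p×√(1/n₁ + 1/n₂) = 10.0000×√(1/19 + 1/15) = 3.4540
t = (x̄₁ - x̄₂)/SE = (51 - 46)/3.4540 = 1.4476
df = 32, t-critical = ±2.037
Decision: fail to reject H₀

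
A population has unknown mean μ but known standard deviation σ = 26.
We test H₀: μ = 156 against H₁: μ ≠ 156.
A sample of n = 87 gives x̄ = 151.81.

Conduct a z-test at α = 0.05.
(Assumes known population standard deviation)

Answer: z = -1.5031, fail to reject H₀

Derivation:
Standard error: SE = σ/√n = 26/√87 = 2.7875
z-statistic: z = (x̄ - μ₀)/SE = (151.81 - 156)/2.7875 = -1.5031
Critical value: ±1.960
p-value = 0.1328
Decision: fail to reject H₀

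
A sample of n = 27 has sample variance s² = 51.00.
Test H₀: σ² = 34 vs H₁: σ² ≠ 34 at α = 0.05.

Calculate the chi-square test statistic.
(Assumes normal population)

Answer: χ² = 39.0000, fail to reject H₀

Derivation:
df = n - 1 = 26
χ² = (n-1)s²/σ₀² = 26×51.00/34 = 39.0000
Critical values: χ²_{0.975,26} = 13.844, χ²_{0.025,26} = 41.923
Rejection region: χ² < 13.844 or χ² > 41.923
Decision: fail to reject H₀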